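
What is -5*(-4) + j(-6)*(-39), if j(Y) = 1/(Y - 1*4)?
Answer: 239/10 ≈ 23.900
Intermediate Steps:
j(Y) = 1/(-4 + Y) (j(Y) = 1/(Y - 4) = 1/(-4 + Y))
-5*(-4) + j(-6)*(-39) = -5*(-4) - 39/(-4 - 6) = 20 - 39/(-10) = 20 - ⅒*(-39) = 20 + 39/10 = 239/10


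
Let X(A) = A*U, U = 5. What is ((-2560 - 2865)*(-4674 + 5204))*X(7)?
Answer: -100633750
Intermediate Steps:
X(A) = 5*A (X(A) = A*5 = 5*A)
((-2560 - 2865)*(-4674 + 5204))*X(7) = ((-2560 - 2865)*(-4674 + 5204))*(5*7) = -5425*530*35 = -2875250*35 = -100633750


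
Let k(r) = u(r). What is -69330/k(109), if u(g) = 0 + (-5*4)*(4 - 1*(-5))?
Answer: 2311/6 ≈ 385.17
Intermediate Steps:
u(g) = -180 (u(g) = 0 - 20*(4 + 5) = 0 - 20*9 = 0 - 180 = -180)
k(r) = -180
-69330/k(109) = -69330/(-180) = -69330*(-1/180) = 2311/6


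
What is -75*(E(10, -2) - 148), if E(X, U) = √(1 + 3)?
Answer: 10950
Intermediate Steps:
E(X, U) = 2 (E(X, U) = √4 = 2)
-75*(E(10, -2) - 148) = -75*(2 - 148) = -75*(-146) = 10950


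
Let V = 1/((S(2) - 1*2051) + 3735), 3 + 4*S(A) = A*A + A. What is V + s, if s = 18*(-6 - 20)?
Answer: -3153848/6739 ≈ -468.00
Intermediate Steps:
S(A) = -¾ + A/4 + A²/4 (S(A) = -¾ + (A*A + A)/4 = -¾ + (A² + A)/4 = -¾ + (A + A²)/4 = -¾ + (A/4 + A²/4) = -¾ + A/4 + A²/4)
s = -468 (s = 18*(-26) = -468)
V = 4/6739 (V = 1/(((-¾ + (¼)*2 + (¼)*2²) - 1*2051) + 3735) = 1/(((-¾ + ½ + (¼)*4) - 2051) + 3735) = 1/(((-¾ + ½ + 1) - 2051) + 3735) = 1/((¾ - 2051) + 3735) = 1/(-8201/4 + 3735) = 1/(6739/4) = 4/6739 ≈ 0.00059356)
V + s = 4/6739 - 468 = -3153848/6739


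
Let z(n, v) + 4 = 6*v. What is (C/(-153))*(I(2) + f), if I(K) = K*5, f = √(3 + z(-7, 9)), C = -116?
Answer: 1160/153 + 116*√53/153 ≈ 13.101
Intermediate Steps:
z(n, v) = -4 + 6*v
f = √53 (f = √(3 + (-4 + 6*9)) = √(3 + (-4 + 54)) = √(3 + 50) = √53 ≈ 7.2801)
I(K) = 5*K
(C/(-153))*(I(2) + f) = (-116/(-153))*(5*2 + √53) = (-116*(-1/153))*(10 + √53) = 116*(10 + √53)/153 = 1160/153 + 116*√53/153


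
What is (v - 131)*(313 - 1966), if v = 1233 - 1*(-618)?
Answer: -2843160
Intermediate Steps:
v = 1851 (v = 1233 + 618 = 1851)
(v - 131)*(313 - 1966) = (1851 - 131)*(313 - 1966) = 1720*(-1653) = -2843160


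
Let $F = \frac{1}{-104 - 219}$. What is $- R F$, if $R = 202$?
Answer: $\frac{202}{323} \approx 0.62539$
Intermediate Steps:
$F = - \frac{1}{323}$ ($F = \frac{1}{-323} = - \frac{1}{323} \approx -0.003096$)
$- R F = \left(-1\right) 202 \left(- \frac{1}{323}\right) = \left(-202\right) \left(- \frac{1}{323}\right) = \frac{202}{323}$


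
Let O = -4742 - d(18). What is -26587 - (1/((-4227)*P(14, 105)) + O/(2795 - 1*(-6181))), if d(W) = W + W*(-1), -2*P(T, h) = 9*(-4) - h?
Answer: -23705201963873/891626472 ≈ -26586.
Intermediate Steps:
P(T, h) = 18 + h/2 (P(T, h) = -(9*(-4) - h)/2 = -(-36 - h)/2 = 18 + h/2)
d(W) = 0 (d(W) = W - W = 0)
O = -4742 (O = -4742 - 1*0 = -4742 + 0 = -4742)
-26587 - (1/((-4227)*P(14, 105)) + O/(2795 - 1*(-6181))) = -26587 - (1/((-4227)*(18 + (½)*105)) - 4742/(2795 - 1*(-6181))) = -26587 - (-1/(4227*(18 + 105/2)) - 4742/(2795 + 6181)) = -26587 - (-1/(4227*141/2) - 4742/8976) = -26587 - (-1/4227*2/141 - 4742*1/8976) = -26587 - (-2/596007 - 2371/4488) = -26587 - 1*(-471047191/891626472) = -26587 + 471047191/891626472 = -23705201963873/891626472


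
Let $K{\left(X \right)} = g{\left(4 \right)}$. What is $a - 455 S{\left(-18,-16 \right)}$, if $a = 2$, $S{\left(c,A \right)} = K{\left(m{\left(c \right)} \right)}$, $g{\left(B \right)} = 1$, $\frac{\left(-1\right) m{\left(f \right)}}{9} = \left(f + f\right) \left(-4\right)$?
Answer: $-453$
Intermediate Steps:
$m{\left(f \right)} = 72 f$ ($m{\left(f \right)} = - 9 \left(f + f\right) \left(-4\right) = - 9 \cdot 2 f \left(-4\right) = - 9 \left(- 8 f\right) = 72 f$)
$K{\left(X \right)} = 1$
$S{\left(c,A \right)} = 1$
$a - 455 S{\left(-18,-16 \right)} = 2 - 455 = -453$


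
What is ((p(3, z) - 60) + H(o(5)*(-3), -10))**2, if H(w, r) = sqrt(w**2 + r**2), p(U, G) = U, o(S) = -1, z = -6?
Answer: (57 - sqrt(109))**2 ≈ 2167.8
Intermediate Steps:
H(w, r) = sqrt(r**2 + w**2)
((p(3, z) - 60) + H(o(5)*(-3), -10))**2 = ((3 - 60) + sqrt((-10)**2 + (-1*(-3))**2))**2 = (-57 + sqrt(100 + 3**2))**2 = (-57 + sqrt(100 + 9))**2 = (-57 + sqrt(109))**2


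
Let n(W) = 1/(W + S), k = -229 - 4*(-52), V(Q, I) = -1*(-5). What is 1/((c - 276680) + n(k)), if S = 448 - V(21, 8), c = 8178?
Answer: -422/113307843 ≈ -3.7244e-6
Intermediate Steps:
V(Q, I) = 5
k = -21 (k = -229 + 208 = -21)
S = 443 (S = 448 - 1*5 = 448 - 5 = 443)
n(W) = 1/(443 + W) (n(W) = 1/(W + 443) = 1/(443 + W))
1/((c - 276680) + n(k)) = 1/((8178 - 276680) + 1/(443 - 21)) = 1/(-268502 + 1/422) = 1/(-113307843/422) = -422/113307843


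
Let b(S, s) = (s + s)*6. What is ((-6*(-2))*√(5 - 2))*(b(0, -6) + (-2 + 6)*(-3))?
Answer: -1008*√3 ≈ -1745.9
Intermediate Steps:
b(S, s) = 12*s (b(S, s) = (2*s)*6 = 12*s)
((-6*(-2))*√(5 - 2))*(b(0, -6) + (-2 + 6)*(-3)) = ((-6*(-2))*√(5 - 2))*(12*(-6) + (-2 + 6)*(-3)) = (12*√3)*(-72 + 4*(-3)) = (12*√3)*(-72 - 12) = (12*√3)*(-84) = -1008*√3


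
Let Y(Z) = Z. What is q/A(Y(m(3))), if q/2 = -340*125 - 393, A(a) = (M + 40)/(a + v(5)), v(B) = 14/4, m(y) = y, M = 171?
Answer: -557609/211 ≈ -2642.7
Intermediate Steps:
v(B) = 7/2 (v(B) = 14*(¼) = 7/2)
A(a) = 211/(7/2 + a) (A(a) = (171 + 40)/(a + 7/2) = 211/(7/2 + a))
q = -85786 (q = 2*(-340*125 - 393) = 2*(-42500 - 393) = 2*(-42893) = -85786)
q/A(Y(m(3))) = -85786/(422/(7 + 2*3)) = -85786/(422/(7 + 6)) = -85786/(422/13) = -85786/(422*(1/13)) = -85786/422/13 = -85786*13/422 = -557609/211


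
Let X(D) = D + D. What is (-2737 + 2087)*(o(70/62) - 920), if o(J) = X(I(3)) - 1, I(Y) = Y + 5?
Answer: 588250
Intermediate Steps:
I(Y) = 5 + Y
X(D) = 2*D
o(J) = 15 (o(J) = 2*(5 + 3) - 1 = 2*8 - 1 = 16 - 1 = 15)
(-2737 + 2087)*(o(70/62) - 920) = (-2737 + 2087)*(15 - 920) = -650*(-905) = 588250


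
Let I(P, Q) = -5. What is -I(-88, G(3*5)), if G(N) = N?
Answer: 5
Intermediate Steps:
-I(-88, G(3*5)) = -1*(-5) = 5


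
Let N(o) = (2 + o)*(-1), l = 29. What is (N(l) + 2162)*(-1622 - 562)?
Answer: -4654104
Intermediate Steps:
N(o) = -2 - o
(N(l) + 2162)*(-1622 - 562) = ((-2 - 1*29) + 2162)*(-1622 - 562) = ((-2 - 29) + 2162)*(-2184) = (-31 + 2162)*(-2184) = 2131*(-2184) = -4654104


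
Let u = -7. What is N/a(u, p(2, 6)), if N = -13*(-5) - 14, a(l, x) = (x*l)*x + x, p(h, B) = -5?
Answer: -17/60 ≈ -0.28333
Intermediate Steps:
a(l, x) = x + l*x² (a(l, x) = (l*x)*x + x = l*x² + x = x + l*x²)
N = 51 (N = 65 - 14 = 51)
N/a(u, p(2, 6)) = 51/((-5*(1 - 7*(-5)))) = 51/((-5*(1 + 35))) = 51/((-5*36)) = 51/(-180) = 51*(-1/180) = -17/60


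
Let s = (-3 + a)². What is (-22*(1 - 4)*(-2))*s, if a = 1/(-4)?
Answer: -5577/4 ≈ -1394.3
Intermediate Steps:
a = -¼ ≈ -0.25000
s = 169/16 (s = (-3 - ¼)² = (-13/4)² = 169/16 ≈ 10.563)
(-22*(1 - 4)*(-2))*s = -22*(1 - 4)*(-2)*(169/16) = -(-66)*(-2)*(169/16) = -22*6*(169/16) = -132*169/16 = -5577/4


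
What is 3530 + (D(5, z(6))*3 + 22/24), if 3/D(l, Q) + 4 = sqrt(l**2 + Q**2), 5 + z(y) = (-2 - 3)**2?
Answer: 17330171/4908 + 45*sqrt(17)/409 ≈ 3531.5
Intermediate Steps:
z(y) = 20 (z(y) = -5 + (-2 - 3)**2 = -5 + (-5)**2 = -5 + 25 = 20)
D(l, Q) = 3/(-4 + sqrt(Q**2 + l**2)) (D(l, Q) = 3/(-4 + sqrt(l**2 + Q**2)) = 3/(-4 + sqrt(Q**2 + l**2)))
3530 + (D(5, z(6))*3 + 22/24) = 3530 + ((3/(-4 + sqrt(20**2 + 5**2)))*3 + 22/24) = 3530 + ((3/(-4 + sqrt(400 + 25)))*3 + 22*(1/24)) = 3530 + ((3/(-4 + sqrt(425)))*3 + 11/12) = 3530 + ((3/(-4 + 5*sqrt(17)))*3 + 11/12) = 3530 + (9/(-4 + 5*sqrt(17)) + 11/12) = 3530 + (11/12 + 9/(-4 + 5*sqrt(17))) = 42371/12 + 9/(-4 + 5*sqrt(17))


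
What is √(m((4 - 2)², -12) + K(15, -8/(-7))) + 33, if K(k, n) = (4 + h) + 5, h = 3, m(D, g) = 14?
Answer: 33 + √26 ≈ 38.099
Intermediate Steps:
K(k, n) = 12 (K(k, n) = (4 + 3) + 5 = 7 + 5 = 12)
√(m((4 - 2)², -12) + K(15, -8/(-7))) + 33 = √(14 + 12) + 33 = √26 + 33 = 33 + √26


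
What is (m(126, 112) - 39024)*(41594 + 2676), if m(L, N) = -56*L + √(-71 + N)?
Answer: -2039961600 + 44270*√41 ≈ -2.0397e+9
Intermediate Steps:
m(L, N) = √(-71 + N) - 56*L
(m(126, 112) - 39024)*(41594 + 2676) = ((√(-71 + 112) - 56*126) - 39024)*(41594 + 2676) = ((√41 - 7056) - 39024)*44270 = ((-7056 + √41) - 39024)*44270 = (-46080 + √41)*44270 = -2039961600 + 44270*√41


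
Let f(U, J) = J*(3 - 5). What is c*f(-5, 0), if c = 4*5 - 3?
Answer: 0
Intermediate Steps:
f(U, J) = -2*J (f(U, J) = J*(-2) = -2*J)
c = 17 (c = 20 - 3 = 17)
c*f(-5, 0) = 17*(-2*0) = 17*0 = 0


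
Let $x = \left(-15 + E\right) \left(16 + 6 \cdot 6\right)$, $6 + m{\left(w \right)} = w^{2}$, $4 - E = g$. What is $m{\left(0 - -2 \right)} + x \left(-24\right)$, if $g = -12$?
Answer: $-1250$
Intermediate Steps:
$E = 16$ ($E = 4 - -12 = 4 + 12 = 16$)
$m{\left(w \right)} = -6 + w^{2}$
$x = 52$ ($x = \left(-15 + 16\right) \left(16 + 6 \cdot 6\right) = 1 \left(16 + 36\right) = 1 \cdot 52 = 52$)
$m{\left(0 - -2 \right)} + x \left(-24\right) = \left(-6 + \left(0 - -2\right)^{2}\right) + 52 \left(-24\right) = \left(-6 + \left(0 + 2\right)^{2}\right) - 1248 = \left(-6 + 2^{2}\right) - 1248 = \left(-6 + 4\right) - 1248 = -2 - 1248 = -1250$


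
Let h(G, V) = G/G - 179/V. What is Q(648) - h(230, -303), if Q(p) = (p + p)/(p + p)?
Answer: -179/303 ≈ -0.59076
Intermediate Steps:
Q(p) = 1 (Q(p) = (2*p)/((2*p)) = (2*p)*(1/(2*p)) = 1)
h(G, V) = 1 - 179/V
Q(648) - h(230, -303) = 1 - (-179 - 303)/(-303) = 1 - (-1)*(-482)/303 = 1 - 1*482/303 = 1 - 482/303 = -179/303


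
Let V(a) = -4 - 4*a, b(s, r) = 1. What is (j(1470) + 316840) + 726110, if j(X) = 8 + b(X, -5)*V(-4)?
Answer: 1042970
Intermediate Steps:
j(X) = 20 (j(X) = 8 + 1*(-4 - 4*(-4)) = 8 + 1*(-4 + 16) = 8 + 1*12 = 8 + 12 = 20)
(j(1470) + 316840) + 726110 = (20 + 316840) + 726110 = 316860 + 726110 = 1042970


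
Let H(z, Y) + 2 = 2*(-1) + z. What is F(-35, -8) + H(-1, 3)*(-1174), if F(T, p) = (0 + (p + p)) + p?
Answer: 5846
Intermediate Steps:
H(z, Y) = -4 + z (H(z, Y) = -2 + (2*(-1) + z) = -2 + (-2 + z) = -4 + z)
F(T, p) = 3*p (F(T, p) = (0 + 2*p) + p = 2*p + p = 3*p)
F(-35, -8) + H(-1, 3)*(-1174) = 3*(-8) + (-4 - 1)*(-1174) = -24 - 5*(-1174) = -24 + 5870 = 5846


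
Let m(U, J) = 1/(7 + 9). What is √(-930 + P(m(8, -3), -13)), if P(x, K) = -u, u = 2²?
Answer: I*√934 ≈ 30.561*I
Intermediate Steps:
u = 4
m(U, J) = 1/16
P(x, K) = -4 (P(x, K) = -1*4 = -4)
√(-930 + P(m(8, -3), -13)) = √(-930 - 4) = √(-934) = I*√934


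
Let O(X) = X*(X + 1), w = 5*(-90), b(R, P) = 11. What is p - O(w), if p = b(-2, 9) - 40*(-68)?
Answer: -199319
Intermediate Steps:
w = -450
O(X) = X*(1 + X)
p = 2731 (p = 11 - 40*(-68) = 11 + 2720 = 2731)
p - O(w) = 2731 - (-450)*(1 - 450) = 2731 - (-450)*(-449) = 2731 - 1*202050 = 2731 - 202050 = -199319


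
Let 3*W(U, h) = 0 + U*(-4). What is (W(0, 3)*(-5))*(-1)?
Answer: 0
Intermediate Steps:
W(U, h) = -4*U/3 (W(U, h) = (0 + U*(-4))/3 = (0 - 4*U)/3 = (-4*U)/3 = -4*U/3)
(W(0, 3)*(-5))*(-1) = (-4/3*0*(-5))*(-1) = (0*(-5))*(-1) = 0*(-1) = 0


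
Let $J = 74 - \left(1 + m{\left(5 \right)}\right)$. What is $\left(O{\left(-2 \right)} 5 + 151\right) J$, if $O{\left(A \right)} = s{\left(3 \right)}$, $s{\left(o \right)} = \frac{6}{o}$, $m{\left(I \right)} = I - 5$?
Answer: $11753$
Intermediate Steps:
$m{\left(I \right)} = -5 + I$
$O{\left(A \right)} = 2$ ($O{\left(A \right)} = \frac{6}{3} = 6 \cdot \frac{1}{3} = 2$)
$J = 73$ ($J = 74 - \left(1 + \left(-5 + 5\right)\right) = 74 - \left(1 + 0\right) = 74 - 1 = 73$)
$\left(O{\left(-2 \right)} 5 + 151\right) J = \left(2 \cdot 5 + 151\right) 73 = \left(10 + 151\right) 73 = 161 \cdot 73 = 11753$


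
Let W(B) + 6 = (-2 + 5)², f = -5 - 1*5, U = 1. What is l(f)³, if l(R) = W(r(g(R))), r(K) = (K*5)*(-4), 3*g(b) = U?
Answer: 27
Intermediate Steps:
g(b) = ⅓ (g(b) = (⅓)*1 = ⅓)
f = -10 (f = -5 - 5 = -10)
r(K) = -20*K (r(K) = (5*K)*(-4) = -20*K)
W(B) = 3 (W(B) = -6 + (-2 + 5)² = -6 + 3² = -6 + 9 = 3)
l(R) = 3
l(f)³ = 3³ = 27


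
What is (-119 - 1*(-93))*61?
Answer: -1586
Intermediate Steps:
(-119 - 1*(-93))*61 = (-119 + 93)*61 = -26*61 = -1586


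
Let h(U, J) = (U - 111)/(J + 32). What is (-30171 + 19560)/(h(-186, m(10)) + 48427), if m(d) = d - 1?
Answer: -435051/1985210 ≈ -0.21915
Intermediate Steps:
m(d) = -1 + d
h(U, J) = (-111 + U)/(32 + J)
(-30171 + 19560)/(h(-186, m(10)) + 48427) = (-30171 + 19560)/((-111 - 186)/(32 + (-1 + 10)) + 48427) = -10611/(-297/(32 + 9) + 48427) = -10611/(-297/41 + 48427) = -10611/1985210/41 = -10611*41/1985210 = -435051/1985210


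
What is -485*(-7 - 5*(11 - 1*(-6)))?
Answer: 44620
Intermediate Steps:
-485*(-7 - 5*(11 - 1*(-6))) = -485*(-7 - 5*(11 + 6)) = -485*(-7 - 5*17) = -485*(-7 - 85) = -485*(-92) = 44620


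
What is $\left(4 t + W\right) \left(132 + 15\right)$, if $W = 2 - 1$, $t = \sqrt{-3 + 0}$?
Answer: $147 + 588 i \sqrt{3} \approx 147.0 + 1018.4 i$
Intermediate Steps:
$t = i \sqrt{3}$ ($t = \sqrt{-3} = i \sqrt{3} \approx 1.732 i$)
$W = 1$ ($W = 2 - 1 = 1$)
$\left(4 t + W\right) \left(132 + 15\right) = \left(4 i \sqrt{3} + 1\right) \left(132 + 15\right) = \left(4 i \sqrt{3} + 1\right) 147 = \left(1 + 4 i \sqrt{3}\right) 147 = 147 + 588 i \sqrt{3}$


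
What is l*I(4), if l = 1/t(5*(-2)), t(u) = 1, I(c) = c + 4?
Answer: 8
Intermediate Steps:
I(c) = 4 + c
l = 1 (l = 1/1 = 1)
l*I(4) = 1*(4 + 4) = 1*8 = 8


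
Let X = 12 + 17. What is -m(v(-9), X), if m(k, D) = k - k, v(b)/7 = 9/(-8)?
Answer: 0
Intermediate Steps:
X = 29
v(b) = -63/8 (v(b) = 7*(9/(-8)) = 7*(9*(-⅛)) = 7*(-9/8) = -63/8)
m(k, D) = 0
-m(v(-9), X) = -1*0 = 0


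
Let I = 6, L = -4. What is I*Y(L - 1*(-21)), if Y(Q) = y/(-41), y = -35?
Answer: 210/41 ≈ 5.1219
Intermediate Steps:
Y(Q) = 35/41 (Y(Q) = -35/(-41) = -35*(-1/41) = 35/41)
I*Y(L - 1*(-21)) = 6*(35/41) = 210/41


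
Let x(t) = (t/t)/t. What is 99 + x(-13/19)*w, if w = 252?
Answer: -3501/13 ≈ -269.31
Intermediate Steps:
x(t) = 1/t
99 + x(-13/19)*w = 99 + 252/(-13/19) = 99 - 19/13*252 = 99 - 4788/13 = -3501/13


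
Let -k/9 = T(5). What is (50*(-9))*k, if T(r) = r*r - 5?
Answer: 81000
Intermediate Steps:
T(r) = -5 + r**2 (T(r) = r**2 - 5 = -5 + r**2)
k = -180 (k = -9*(-5 + 5**2) = -9*(-5 + 25) = -9*20 = -180)
(50*(-9))*k = (50*(-9))*(-180) = -450*(-180) = 81000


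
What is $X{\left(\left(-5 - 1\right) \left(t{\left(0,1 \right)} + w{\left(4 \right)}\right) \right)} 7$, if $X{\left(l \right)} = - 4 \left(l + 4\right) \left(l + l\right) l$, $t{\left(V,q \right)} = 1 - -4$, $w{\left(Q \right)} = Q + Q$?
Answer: $25212096$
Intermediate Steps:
$w{\left(Q \right)} = 2 Q$
$t{\left(V,q \right)} = 5$ ($t{\left(V,q \right)} = 1 + 4 = 5$)
$X{\left(l \right)} = - 8 l^{2} \left(4 + l\right)$ ($X{\left(l \right)} = - 4 \left(4 + l\right) 2 l l = - 4 \cdot 2 l \left(4 + l\right) l = - 8 l \left(4 + l\right) l = - 8 l^{2} \left(4 + l\right)$)
$X{\left(\left(-5 - 1\right) \left(t{\left(0,1 \right)} + w{\left(4 \right)}\right) \right)} 7 = 8 \left(\left(-5 - 1\right) \left(5 + 2 \cdot 4\right)\right)^{2} \left(-4 - \left(-5 - 1\right) \left(5 + 2 \cdot 4\right)\right) 7 = 8 \left(- 6 \left(5 + 8\right)\right)^{2} \left(-4 - - 6 \left(5 + 8\right)\right) 7 = 8 \left(\left(-6\right) 13\right)^{2} \left(-4 - \left(-6\right) 13\right) 7 = 8 \left(-78\right)^{2} \left(-4 - -78\right) 7 = 8 \cdot 6084 \left(-4 + 78\right) 7 = 8 \cdot 6084 \cdot 74 \cdot 7 = 3601728 \cdot 7 = 25212096$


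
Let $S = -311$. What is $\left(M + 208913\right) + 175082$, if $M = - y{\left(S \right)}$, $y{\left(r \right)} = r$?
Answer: $384306$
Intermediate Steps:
$M = 311$ ($M = \left(-1\right) \left(-311\right) = 311$)
$\left(M + 208913\right) + 175082 = \left(311 + 208913\right) + 175082 = 209224 + 175082 = 384306$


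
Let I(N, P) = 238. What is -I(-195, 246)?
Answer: -238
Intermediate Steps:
-I(-195, 246) = -1*238 = -238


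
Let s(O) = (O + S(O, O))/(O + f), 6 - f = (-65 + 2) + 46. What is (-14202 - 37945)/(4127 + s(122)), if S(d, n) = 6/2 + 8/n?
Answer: -461240215/36510944 ≈ -12.633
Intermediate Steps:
S(d, n) = 3 + 8/n (S(d, n) = 6*(½) + 8/n = 3 + 8/n)
f = 23 (f = 6 - ((-65 + 2) + 46) = 6 - (-63 + 46) = 6 - 1*(-17) = 6 + 17 = 23)
s(O) = (3 + O + 8/O)/(23 + O) (s(O) = (O + (3 + 8/O))/(O + 23) = (3 + O + 8/O)/(23 + O))
(-14202 - 37945)/(4127 + s(122)) = (-14202 - 37945)/(4127 + (8 + 122² + 3*122)/(122*(23 + 122))) = -52147/(4127 + (1/122)*(8 + 14884 + 366)/145) = -52147/(4127 + (1/122)*(1/145)*15258) = -52147/(4127 + 7629/8845) = -52147/36510944/8845 = -52147*8845/36510944 = -461240215/36510944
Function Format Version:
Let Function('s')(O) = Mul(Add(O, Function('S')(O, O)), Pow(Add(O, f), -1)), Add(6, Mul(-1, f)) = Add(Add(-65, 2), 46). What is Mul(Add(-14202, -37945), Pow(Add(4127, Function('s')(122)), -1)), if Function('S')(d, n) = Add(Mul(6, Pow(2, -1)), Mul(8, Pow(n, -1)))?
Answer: Rational(-461240215, 36510944) ≈ -12.633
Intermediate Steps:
Function('S')(d, n) = Add(3, Mul(8, Pow(n, -1))) (Function('S')(d, n) = Add(Mul(6, Rational(1, 2)), Mul(8, Pow(n, -1))) = Add(3, Mul(8, Pow(n, -1))))
f = 23 (f = Add(6, Mul(-1, Add(Add(-65, 2), 46))) = Add(6, Mul(-1, Add(-63, 46))) = Add(6, Mul(-1, -17)) = Add(6, 17) = 23)
Function('s')(O) = Mul(Pow(Add(23, O), -1), Add(3, O, Mul(8, Pow(O, -1)))) (Function('s')(O) = Mul(Add(O, Add(3, Mul(8, Pow(O, -1)))), Pow(Add(O, 23), -1)) = Mul(Add(3, O, Mul(8, Pow(O, -1))), Pow(Add(23, O), -1)) = Mul(Pow(Add(23, O), -1), Add(3, O, Mul(8, Pow(O, -1)))))
Mul(Add(-14202, -37945), Pow(Add(4127, Function('s')(122)), -1)) = Mul(Add(-14202, -37945), Pow(Add(4127, Mul(Pow(122, -1), Pow(Add(23, 122), -1), Add(8, Pow(122, 2), Mul(3, 122)))), -1)) = Mul(-52147, Pow(Add(4127, Mul(Rational(1, 122), Pow(145, -1), Add(8, 14884, 366))), -1)) = Mul(-52147, Pow(Add(4127, Mul(Rational(1, 122), Rational(1, 145), 15258)), -1)) = Mul(-52147, Pow(Add(4127, Rational(7629, 8845)), -1)) = Mul(-52147, Pow(Rational(36510944, 8845), -1)) = Mul(-52147, Rational(8845, 36510944)) = Rational(-461240215, 36510944)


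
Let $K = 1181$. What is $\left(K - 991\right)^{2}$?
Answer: $36100$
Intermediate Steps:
$\left(K - 991\right)^{2} = \left(1181 - 991\right)^{2} = 190^{2} = 36100$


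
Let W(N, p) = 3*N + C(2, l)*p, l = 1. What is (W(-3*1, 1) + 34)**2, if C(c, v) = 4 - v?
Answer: 784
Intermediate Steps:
W(N, p) = 3*N + 3*p (W(N, p) = 3*N + (4 - 1*1)*p = 3*N + (4 - 1)*p = 3*N + 3*p)
(W(-3*1, 1) + 34)**2 = ((3*(-3*1) + 3*1) + 34)**2 = ((3*(-3) + 3) + 34)**2 = ((-9 + 3) + 34)**2 = (-6 + 34)**2 = 28**2 = 784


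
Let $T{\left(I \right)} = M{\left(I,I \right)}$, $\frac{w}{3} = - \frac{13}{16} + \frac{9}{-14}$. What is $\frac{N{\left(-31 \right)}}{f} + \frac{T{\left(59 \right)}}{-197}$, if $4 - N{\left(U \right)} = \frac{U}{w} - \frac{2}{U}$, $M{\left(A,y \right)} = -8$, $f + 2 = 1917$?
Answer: $\frac{222785002}{5718808545} \approx 0.038957$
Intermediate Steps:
$f = 1915$ ($f = -2 + 1917 = 1915$)
$w = - \frac{489}{112}$ ($w = 3 \left(- \frac{13}{16} + \frac{9}{-14}\right) = 3 \left(\left(-13\right) \frac{1}{16} + 9 \left(- \frac{1}{14}\right)\right) = 3 \left(- \frac{13}{16} - \frac{9}{14}\right) = 3 \left(- \frac{163}{112}\right) = - \frac{489}{112} \approx -4.3661$)
$N{\left(U \right)} = 4 + \frac{2}{U} + \frac{112 U}{489}$ ($N{\left(U \right)} = 4 - \left(\frac{U}{- \frac{489}{112}} - \frac{2}{U}\right) = 4 - \left(U \left(- \frac{112}{489}\right) - \frac{2}{U}\right) = 4 - \left(- \frac{112 U}{489} - \frac{2}{U}\right) = 4 - \left(- \frac{2}{U} - \frac{112 U}{489}\right) = 4 + \left(\frac{2}{U} + \frac{112 U}{489}\right) = 4 + \frac{2}{U} + \frac{112 U}{489}$)
$T{\left(I \right)} = -8$
$\frac{N{\left(-31 \right)}}{f} + \frac{T{\left(59 \right)}}{-197} = \frac{4 + \frac{2}{-31} + \frac{112}{489} \left(-31\right)}{1915} - \frac{8}{-197} = \left(4 + 2 \left(- \frac{1}{31}\right) - \frac{3472}{489}\right) \frac{1}{1915} - - \frac{8}{197} = \left(4 - \frac{2}{31} - \frac{3472}{489}\right) \frac{1}{1915} + \frac{8}{197} = \left(- \frac{47974}{15159}\right) \frac{1}{1915} + \frac{8}{197} = - \frac{47974}{29029485} + \frac{8}{197} = \frac{222785002}{5718808545}$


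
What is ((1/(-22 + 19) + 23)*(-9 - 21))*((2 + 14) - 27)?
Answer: 7480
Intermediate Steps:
((1/(-22 + 19) + 23)*(-9 - 21))*((2 + 14) - 27) = ((1/(-3) + 23)*(-30))*(16 - 27) = ((-1/3 + 23)*(-30))*(-11) = ((68/3)*(-30))*(-11) = -680*(-11) = 7480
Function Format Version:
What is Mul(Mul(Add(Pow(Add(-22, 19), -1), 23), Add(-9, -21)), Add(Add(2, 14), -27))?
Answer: 7480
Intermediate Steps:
Mul(Mul(Add(Pow(Add(-22, 19), -1), 23), Add(-9, -21)), Add(Add(2, 14), -27)) = Mul(Mul(Add(Pow(-3, -1), 23), -30), Add(16, -27)) = Mul(Mul(Add(Rational(-1, 3), 23), -30), -11) = Mul(Mul(Rational(68, 3), -30), -11) = Mul(-680, -11) = 7480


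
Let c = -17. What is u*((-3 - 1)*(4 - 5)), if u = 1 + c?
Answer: -64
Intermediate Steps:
u = -16 (u = 1 - 17 = -16)
u*((-3 - 1)*(4 - 5)) = -16*(-3 - 1)*(4 - 5) = -(-64)*(-1) = -16*4 = -64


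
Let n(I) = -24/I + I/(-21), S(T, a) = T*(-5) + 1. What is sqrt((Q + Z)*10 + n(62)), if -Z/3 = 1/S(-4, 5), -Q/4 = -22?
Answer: 4*sqrt(23182761)/651 ≈ 29.584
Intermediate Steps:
Q = 88 (Q = -4*(-22) = 88)
S(T, a) = 1 - 5*T (S(T, a) = -5*T + 1 = 1 - 5*T)
Z = -1/7 (Z = -3/(1 - 5*(-4)) = -3/(1 + 20) = -3/21 = -3*1/21 = -1/7 ≈ -0.14286)
n(I) = -24/I - I/21 (n(I) = -24/I + I*(-1/21) = -24/I - I/21)
sqrt((Q + Z)*10 + n(62)) = sqrt((88 - 1/7)*10 + (-24/62 - 1/21*62)) = sqrt((615/7)*10 + (-24*1/62 - 62/21)) = sqrt(6150/7 + (-12/31 - 62/21)) = sqrt(6150/7 - 2174/651) = sqrt(569776/651) = 4*sqrt(23182761)/651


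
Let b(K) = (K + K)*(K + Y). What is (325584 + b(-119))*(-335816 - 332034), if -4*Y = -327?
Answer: -223362098575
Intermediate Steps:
Y = 327/4 (Y = -¼*(-327) = 327/4 ≈ 81.750)
b(K) = 2*K*(327/4 + K) (b(K) = (K + K)*(K + 327/4) = (2*K)*(327/4 + K) = 2*K*(327/4 + K))
(325584 + b(-119))*(-335816 - 332034) = (325584 + (½)*(-119)*(327 + 4*(-119)))*(-335816 - 332034) = (325584 + (½)*(-119)*(327 - 476))*(-667850) = (325584 + (½)*(-119)*(-149))*(-667850) = (325584 + 17731/2)*(-667850) = (668899/2)*(-667850) = -223362098575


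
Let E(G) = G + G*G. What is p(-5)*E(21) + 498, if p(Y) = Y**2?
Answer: 12048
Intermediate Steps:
E(G) = G + G**2
p(-5)*E(21) + 498 = (-5)**2*(21*(1 + 21)) + 498 = 25*(21*22) + 498 = 25*462 + 498 = 11550 + 498 = 12048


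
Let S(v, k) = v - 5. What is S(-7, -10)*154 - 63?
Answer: -1911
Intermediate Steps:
S(v, k) = -5 + v
S(-7, -10)*154 - 63 = (-5 - 7)*154 - 63 = -12*154 - 63 = -1848 - 63 = -1911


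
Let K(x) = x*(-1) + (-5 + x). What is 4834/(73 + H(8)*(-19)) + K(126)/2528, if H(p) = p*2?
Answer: -12221507/583968 ≈ -20.928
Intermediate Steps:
H(p) = 2*p
K(x) = -5 (K(x) = -x + (-5 + x) = -5)
4834/(73 + H(8)*(-19)) + K(126)/2528 = 4834/(73 + (2*8)*(-19)) - 5/2528 = 4834/(73 + 16*(-19)) - 5*1/2528 = 4834/(73 - 304) - 5/2528 = 4834/(-231) - 5/2528 = 4834*(-1/231) - 5/2528 = -4834/231 - 5/2528 = -12221507/583968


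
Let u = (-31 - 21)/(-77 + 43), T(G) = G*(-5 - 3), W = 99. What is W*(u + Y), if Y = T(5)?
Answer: -64746/17 ≈ -3808.6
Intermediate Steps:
T(G) = -8*G (T(G) = G*(-8) = -8*G)
Y = -40 (Y = -8*5 = -40)
u = 26/17 (u = -52/(-34) = -52*(-1/34) = 26/17 ≈ 1.5294)
W*(u + Y) = 99*(26/17 - 40) = 99*(-654/17) = -64746/17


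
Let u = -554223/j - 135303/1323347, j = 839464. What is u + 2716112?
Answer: 3017333856908978923/1110902166008 ≈ 2.7161e+6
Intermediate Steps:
u = -847011341973/1110902166008 (u = -554223/839464 - 135303/1323347 = -847011341973/1110902166008 ≈ -0.76245)
u + 2716112 = -847011341973/1110902166008 + 2716112 = 3017333856908978923/1110902166008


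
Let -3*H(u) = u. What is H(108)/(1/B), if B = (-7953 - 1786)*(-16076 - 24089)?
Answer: -14082009660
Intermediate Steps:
H(u) = -u/3
B = 391166935 (B = -9739*(-40165) = 391166935)
H(108)/(1/B) = (-1/3*108)/(1/391166935) = -36/1/391166935 = -36*391166935 = -14082009660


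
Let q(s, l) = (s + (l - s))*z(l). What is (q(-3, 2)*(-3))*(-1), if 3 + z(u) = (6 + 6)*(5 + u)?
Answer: 486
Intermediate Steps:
z(u) = 57 + 12*u (z(u) = -3 + (6 + 6)*(5 + u) = -3 + 12*(5 + u) = -3 + (60 + 12*u) = 57 + 12*u)
q(s, l) = l*(57 + 12*l) (q(s, l) = (s + (l - s))*(57 + 12*l) = l*(57 + 12*l))
(q(-3, 2)*(-3))*(-1) = ((3*2*(19 + 4*2))*(-3))*(-1) = ((3*2*(19 + 8))*(-3))*(-1) = ((3*2*27)*(-3))*(-1) = (162*(-3))*(-1) = -486*(-1) = 486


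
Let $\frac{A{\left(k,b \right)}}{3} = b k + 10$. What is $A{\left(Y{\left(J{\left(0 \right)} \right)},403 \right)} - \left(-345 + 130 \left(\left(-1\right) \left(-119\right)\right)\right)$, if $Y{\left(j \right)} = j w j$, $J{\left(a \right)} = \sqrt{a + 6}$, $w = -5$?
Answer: $-51365$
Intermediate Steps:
$J{\left(a \right)} = \sqrt{6 + a}$
$Y{\left(j \right)} = - 5 j^{2}$ ($Y{\left(j \right)} = j \left(-5\right) j = - 5 j j = - 5 j^{2}$)
$A{\left(k,b \right)} = 30 + 3 b k$ ($A{\left(k,b \right)} = 3 \left(b k + 10\right) = 3 \left(10 + b k\right) = 30 + 3 b k$)
$A{\left(Y{\left(J{\left(0 \right)} \right)},403 \right)} - \left(-345 + 130 \left(\left(-1\right) \left(-119\right)\right)\right) = \left(30 + 3 \cdot 403 \left(- 5 \left(\sqrt{6 + 0}\right)^{2}\right)\right) - \left(-345 + 130 \left(\left(-1\right) \left(-119\right)\right)\right) = \left(30 + 3 \cdot 403 \left(- 5 \left(\sqrt{6}\right)^{2}\right)\right) - \left(-345 + 130 \cdot 119\right) = \left(30 + 3 \cdot 403 \left(\left(-5\right) 6\right)\right) - \left(-345 + 15470\right) = \left(30 + 3 \cdot 403 \left(-30\right)\right) - 15125 = \left(30 - 36270\right) - 15125 = -36240 - 15125 = -51365$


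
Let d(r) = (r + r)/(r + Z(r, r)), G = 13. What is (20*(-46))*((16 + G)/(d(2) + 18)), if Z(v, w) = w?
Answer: -26680/19 ≈ -1404.2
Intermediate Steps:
d(r) = 1 (d(r) = (r + r)/(r + r) = (2*r)/((2*r)) = (2*r)*(1/(2*r)) = 1)
(20*(-46))*((16 + G)/(d(2) + 18)) = (20*(-46))*((16 + 13)/(1 + 18)) = -26680/19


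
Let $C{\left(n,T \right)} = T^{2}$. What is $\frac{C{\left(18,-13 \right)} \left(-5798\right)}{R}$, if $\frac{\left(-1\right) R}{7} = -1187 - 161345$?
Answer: $- \frac{489931}{568862} \approx -0.86125$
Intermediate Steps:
$R = 1137724$ ($R = - 7 \left(-1187 - 161345\right) = \left(-7\right) \left(-162532\right) = 1137724$)
$\frac{C{\left(18,-13 \right)} \left(-5798\right)}{R} = \frac{\left(-13\right)^{2} \left(-5798\right)}{1137724} = 169 \left(-5798\right) \frac{1}{1137724} = \left(-979862\right) \frac{1}{1137724} = - \frac{489931}{568862}$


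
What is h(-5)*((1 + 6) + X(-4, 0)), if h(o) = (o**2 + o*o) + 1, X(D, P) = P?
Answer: 357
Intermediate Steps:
h(o) = 1 + 2*o**2 (h(o) = (o**2 + o**2) + 1 = 2*o**2 + 1 = 1 + 2*o**2)
h(-5)*((1 + 6) + X(-4, 0)) = (1 + 2*(-5)**2)*((1 + 6) + 0) = (1 + 2*25)*(7 + 0) = (1 + 50)*7 = 51*7 = 357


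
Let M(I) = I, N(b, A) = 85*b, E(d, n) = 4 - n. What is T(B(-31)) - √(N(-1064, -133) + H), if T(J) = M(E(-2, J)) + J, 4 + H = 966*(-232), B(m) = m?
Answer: 4 - 2*I*√78639 ≈ 4.0 - 560.85*I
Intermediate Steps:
H = -224116 (H = -4 + 966*(-232) = -4 - 224112 = -224116)
T(J) = 4 (T(J) = (4 - J) + J = 4)
T(B(-31)) - √(N(-1064, -133) + H) = 4 - √(85*(-1064) - 224116) = 4 - √(-90440 - 224116) = 4 - √(-314556) = 4 - 2*I*√78639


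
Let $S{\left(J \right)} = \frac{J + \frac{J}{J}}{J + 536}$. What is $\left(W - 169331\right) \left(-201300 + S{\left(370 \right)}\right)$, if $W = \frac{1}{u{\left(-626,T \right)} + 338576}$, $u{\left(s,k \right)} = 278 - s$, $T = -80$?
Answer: $\frac{10483873106753683091}{307568880} \approx 3.4086 \cdot 10^{10}$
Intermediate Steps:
$S{\left(J \right)} = \frac{1 + J}{536 + J}$ ($S{\left(J \right)} = \frac{J + 1}{536 + J} = \frac{1 + J}{536 + J}$)
$W = \frac{1}{339480}$ ($W = \frac{1}{\left(278 - -626\right) + 338576} = \frac{1}{\left(278 + 626\right) + 338576} = \frac{1}{904 + 338576} = \frac{1}{339480} \approx 2.9457 \cdot 10^{-6}$)
$\left(W - 169331\right) \left(-201300 + S{\left(370 \right)}\right) = \left(\frac{1}{339480} - 169331\right) \left(-201300 + \frac{1 + 370}{536 + 370}\right) = - \frac{57484487879 \left(-201300 + \frac{1}{906} \cdot 371\right)}{339480} = - \frac{57484487879 \left(-201300 + \frac{371}{906}\right)}{339480} = \left(- \frac{57484487879}{339480}\right) \left(- \frac{182377429}{906}\right) = \frac{10483873106753683091}{307568880}$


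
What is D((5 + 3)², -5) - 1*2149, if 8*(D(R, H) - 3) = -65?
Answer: -17233/8 ≈ -2154.1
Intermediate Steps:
D(R, H) = -41/8 (D(R, H) = 3 + (⅛)*(-65) = 3 - 65/8 = -41/8)
D((5 + 3)², -5) - 1*2149 = -41/8 - 1*2149 = -41/8 - 2149 = -17233/8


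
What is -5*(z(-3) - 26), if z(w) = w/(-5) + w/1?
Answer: 142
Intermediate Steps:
z(w) = 4*w/5 (z(w) = w*(-⅕) + w*1 = -w/5 + w = 4*w/5)
-5*(z(-3) - 26) = -5*((⅘)*(-3) - 26) = -5*(-12/5 - 26) = -5*(-142/5) = 142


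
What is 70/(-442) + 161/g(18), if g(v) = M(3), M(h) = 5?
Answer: 35406/1105 ≈ 32.042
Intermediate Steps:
g(v) = 5
70/(-442) + 161/g(18) = 70/(-442) + 161/5 = 70*(-1/442) + 161*(1/5) = -35/221 + 161/5 = 35406/1105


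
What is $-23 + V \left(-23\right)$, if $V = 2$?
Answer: $-69$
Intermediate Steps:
$-23 + V \left(-23\right) = -23 + 2 \left(-23\right) = -23 - 46 = -69$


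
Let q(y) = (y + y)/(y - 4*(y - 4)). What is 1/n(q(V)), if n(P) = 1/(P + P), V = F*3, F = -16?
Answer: -6/5 ≈ -1.2000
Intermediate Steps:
V = -48 (V = -16*3 = -48)
q(y) = 2*y/(16 - 3*y) (q(y) = (2*y)/(y - 4*(-4 + y)) = (2*y)/(y + (16 - 4*y)) = (2*y)/(16 - 3*y) = 2*y/(16 - 3*y))
n(P) = 1/(2*P)
1/n(q(V)) = 1/(1/(2*((-2*(-48)/(-16 + 3*(-48)))))) = 1/(1/(2*((-2*(-48)/(-16 - 144))))) = 1/(1/(2*((-2*(-48)/(-160))))) = 1/(1/(2*((-2*(-48)*(-1/160))))) = 1/(1/(2*(-⅗))) = 1/((½)*(-5/3)) = 1/(-⅚) = -6/5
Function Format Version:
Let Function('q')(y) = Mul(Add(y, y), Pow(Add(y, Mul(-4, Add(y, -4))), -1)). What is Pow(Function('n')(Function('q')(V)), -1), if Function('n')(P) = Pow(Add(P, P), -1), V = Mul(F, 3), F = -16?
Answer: Rational(-6, 5) ≈ -1.2000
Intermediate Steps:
V = -48 (V = Mul(-16, 3) = -48)
Function('q')(y) = Mul(2, y, Pow(Add(16, Mul(-3, y)), -1)) (Function('q')(y) = Mul(Mul(2, y), Pow(Add(y, Mul(-4, Add(-4, y))), -1)) = Mul(Mul(2, y), Pow(Add(y, Add(16, Mul(-4, y))), -1)) = Mul(Mul(2, y), Pow(Add(16, Mul(-3, y)), -1)) = Mul(2, y, Pow(Add(16, Mul(-3, y)), -1)))
Function('n')(P) = Mul(Rational(1, 2), Pow(P, -1)) (Function('n')(P) = Pow(Mul(2, P), -1) = Mul(Rational(1, 2), Pow(P, -1)))
Pow(Function('n')(Function('q')(V)), -1) = Pow(Mul(Rational(1, 2), Pow(Mul(-2, -48, Pow(Add(-16, Mul(3, -48)), -1)), -1)), -1) = Pow(Mul(Rational(1, 2), Pow(Mul(-2, -48, Pow(Add(-16, -144), -1)), -1)), -1) = Pow(Mul(Rational(1, 2), Pow(Mul(-2, -48, Pow(-160, -1)), -1)), -1) = Pow(Mul(Rational(1, 2), Pow(Mul(-2, -48, Rational(-1, 160)), -1)), -1) = Pow(Mul(Rational(1, 2), Pow(Rational(-3, 5), -1)), -1) = Pow(Mul(Rational(1, 2), Rational(-5, 3)), -1) = Pow(Rational(-5, 6), -1) = Rational(-6, 5)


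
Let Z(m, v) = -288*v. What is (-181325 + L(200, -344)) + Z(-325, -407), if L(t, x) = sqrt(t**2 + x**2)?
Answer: -64109 + 8*sqrt(2474) ≈ -63711.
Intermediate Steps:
(-181325 + L(200, -344)) + Z(-325, -407) = (-181325 + sqrt(200**2 + (-344)**2)) - 288*(-407) = (-181325 + sqrt(40000 + 118336)) + 117216 = (-181325 + sqrt(158336)) + 117216 = (-181325 + 8*sqrt(2474)) + 117216 = -64109 + 8*sqrt(2474)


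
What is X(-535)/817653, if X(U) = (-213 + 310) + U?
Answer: -146/272551 ≈ -0.00053568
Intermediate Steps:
X(U) = 97 + U
X(-535)/817653 = (97 - 535)/817653 = -438*1/817653 = -146/272551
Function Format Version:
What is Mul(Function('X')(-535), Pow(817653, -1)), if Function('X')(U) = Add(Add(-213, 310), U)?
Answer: Rational(-146, 272551) ≈ -0.00053568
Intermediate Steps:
Function('X')(U) = Add(97, U)
Mul(Function('X')(-535), Pow(817653, -1)) = Mul(Add(97, -535), Pow(817653, -1)) = Mul(-438, Rational(1, 817653)) = Rational(-146, 272551)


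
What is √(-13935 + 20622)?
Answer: 3*√743 ≈ 81.774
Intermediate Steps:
√(-13935 + 20622) = √6687 = 3*√743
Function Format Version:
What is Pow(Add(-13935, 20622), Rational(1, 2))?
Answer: Mul(3, Pow(743, Rational(1, 2))) ≈ 81.774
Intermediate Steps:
Pow(Add(-13935, 20622), Rational(1, 2)) = Pow(6687, Rational(1, 2)) = Mul(3, Pow(743, Rational(1, 2)))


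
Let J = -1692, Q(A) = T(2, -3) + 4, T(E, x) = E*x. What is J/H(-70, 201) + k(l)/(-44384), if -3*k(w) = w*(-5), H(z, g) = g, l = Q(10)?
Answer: -37548529/4460592 ≈ -8.4178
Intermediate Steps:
Q(A) = -2 (Q(A) = 2*(-3) + 4 = -6 + 4 = -2)
l = -2
k(w) = 5*w/3 (k(w) = -w*(-5)/3 = -(-5)*w/3 = 5*w/3)
J/H(-70, 201) + k(l)/(-44384) = -1692/201 + ((5/3)*(-2))/(-44384) = -1692*1/201 - 10/3*(-1/44384) = -564/67 + 5/66576 = -37548529/4460592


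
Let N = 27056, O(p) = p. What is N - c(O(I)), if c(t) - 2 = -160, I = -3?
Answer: 27214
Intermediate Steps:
c(t) = -158 (c(t) = 2 - 160 = -158)
N - c(O(I)) = 27056 - 1*(-158) = 27056 + 158 = 27214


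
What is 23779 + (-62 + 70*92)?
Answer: 30157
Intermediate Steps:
23779 + (-62 + 70*92) = 23779 + (-62 + 6440) = 23779 + 6378 = 30157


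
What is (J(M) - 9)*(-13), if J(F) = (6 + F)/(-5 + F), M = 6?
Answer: -39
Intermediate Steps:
J(F) = (6 + F)/(-5 + F)
(J(M) - 9)*(-13) = ((6 + 6)/(-5 + 6) - 9)*(-13) = (12/1 - 9)*(-13) = (1*12 - 9)*(-13) = (12 - 9)*(-13) = 3*(-13) = -39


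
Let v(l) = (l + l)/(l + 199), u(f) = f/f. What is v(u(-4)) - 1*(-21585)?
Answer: 2158501/100 ≈ 21585.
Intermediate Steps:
u(f) = 1
v(l) = 2*l/(199 + l) (v(l) = (2*l)/(199 + l) = 2*l/(199 + l))
v(u(-4)) - 1*(-21585) = 2*1/(199 + 1) - 1*(-21585) = 2*1/200 + 21585 = 2*1*(1/200) + 21585 = 1/100 + 21585 = 2158501/100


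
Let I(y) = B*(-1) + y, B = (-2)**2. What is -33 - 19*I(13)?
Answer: -204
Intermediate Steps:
B = 4
I(y) = -4 + y (I(y) = 4*(-1) + y = -4 + y)
-33 - 19*I(13) = -33 - 19*(-4 + 13) = -33 - 19*9 = -33 - 171 = -204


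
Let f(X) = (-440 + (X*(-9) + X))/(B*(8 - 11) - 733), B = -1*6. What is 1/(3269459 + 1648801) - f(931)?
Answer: -7759046833/703311180 ≈ -11.032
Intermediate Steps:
B = -6
f(X) = 8/13 + 8*X/715 (f(X) = (-440 + (X*(-9) + X))/(-6*(8 - 11) - 733) = (-440 + (-9*X + X))/(-6*(-3) - 733) = (-440 - 8*X)/(18 - 733) = (-440 - 8*X)/(-715) = (-440 - 8*X)*(-1/715) = 8/13 + 8*X/715)
1/(3269459 + 1648801) - f(931) = 1/(3269459 + 1648801) - (8/13 + (8/715)*931) = 1/4918260 - (8/13 + 7448/715) = 1/4918260 - 1*7888/715 = 1/4918260 - 7888/715 = -7759046833/703311180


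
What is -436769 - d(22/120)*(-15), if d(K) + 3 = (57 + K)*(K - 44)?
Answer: -113855459/240 ≈ -4.7440e+5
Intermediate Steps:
d(K) = -3 + (-44 + K)*(57 + K) (d(K) = -3 + (57 + K)*(K - 44) = -3 + (57 + K)*(-44 + K) = -3 + (-44 + K)*(57 + K))
-436769 - d(22/120)*(-15) = -436769 - (-2511 + (22/120)**2 + 13*(22/120))*(-15) = -436769 - (-2511 + (22*(1/120))**2 + 13*(22*(1/120)))*(-15) = -436769 - (-2511 + (11/60)**2 + 13*(11/60))*(-15) = -436769 - (-2511 + 121/3600 + 143/60)*(-15) = -436769 - (-9030899)*(-15)/3600 = -436769 - 1*9030899/240 = -436769 - 9030899/240 = -113855459/240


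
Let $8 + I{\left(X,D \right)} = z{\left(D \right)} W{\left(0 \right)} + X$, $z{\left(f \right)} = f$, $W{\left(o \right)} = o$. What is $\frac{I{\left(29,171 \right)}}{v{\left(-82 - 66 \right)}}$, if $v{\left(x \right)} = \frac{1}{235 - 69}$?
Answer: $3486$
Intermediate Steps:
$I{\left(X,D \right)} = -8 + X$ ($I{\left(X,D \right)} = -8 + \left(D 0 + X\right) = -8 + \left(0 + X\right) = -8 + X$)
$v{\left(x \right)} = \frac{1}{166}$ ($v{\left(x \right)} = \frac{1}{235 - 69} = \frac{1}{166}$)
$\frac{I{\left(29,171 \right)}}{v{\left(-82 - 66 \right)}} = \left(-8 + 29\right) \frac{1}{\frac{1}{166}} = 21 \cdot 166 = 3486$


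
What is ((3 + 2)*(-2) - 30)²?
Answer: 1600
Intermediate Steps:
((3 + 2)*(-2) - 30)² = (5*(-2) - 30)² = (-10 - 30)² = (-40)² = 1600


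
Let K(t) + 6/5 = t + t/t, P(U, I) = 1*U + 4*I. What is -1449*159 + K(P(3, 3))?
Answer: -1151881/5 ≈ -2.3038e+5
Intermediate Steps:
P(U, I) = U + 4*I
K(t) = -1/5 + t (K(t) = -6/5 + (t + t/t) = -6/5 + (t + 1) = -6/5 + (1 + t) = -1/5 + t)
-1449*159 + K(P(3, 3)) = -1449*159 + (-1/5 + (3 + 4*3)) = -230391 + (-1/5 + (3 + 12)) = -230391 + (-1/5 + 15) = -230391 + 74/5 = -1151881/5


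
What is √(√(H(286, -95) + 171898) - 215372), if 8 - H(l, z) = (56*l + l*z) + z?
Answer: √(-215372 + √183155) ≈ 463.62*I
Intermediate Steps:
H(l, z) = 8 - z - 56*l - l*z (H(l, z) = 8 - ((56*l + l*z) + z) = 8 - (z + 56*l + l*z) = 8 + (-z - 56*l - l*z) = 8 - z - 56*l - l*z)
√(√(H(286, -95) + 171898) - 215372) = √(√((8 - 1*(-95) - 56*286 - 1*286*(-95)) + 171898) - 215372) = √(√((8 + 95 - 16016 + 27170) + 171898) - 215372) = √(√(11257 + 171898) - 215372) = √(√183155 - 215372) = √(-215372 + √183155)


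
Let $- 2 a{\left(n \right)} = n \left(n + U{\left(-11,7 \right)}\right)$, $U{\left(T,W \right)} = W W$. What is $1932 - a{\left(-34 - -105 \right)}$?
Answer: $6192$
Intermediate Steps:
$U{\left(T,W \right)} = W^{2}$
$a{\left(n \right)} = - \frac{n \left(49 + n\right)}{2}$ ($a{\left(n \right)} = - \frac{n \left(n + 7^{2}\right)}{2} = - \frac{n \left(n + 49\right)}{2} = - \frac{n \left(49 + n\right)}{2}$)
$1932 - a{\left(-34 - -105 \right)} = 1932 - - \frac{\left(-34 - -105\right) \left(49 - -71\right)}{2} = 1932 - - \frac{\left(-34 + 105\right) \left(49 + \left(-34 + 105\right)\right)}{2} = 1932 - \left(- \frac{1}{2}\right) 71 \left(49 + 71\right) = 1932 - \left(- \frac{1}{2}\right) 71 \cdot 120 = 1932 - -4260 = 1932 + 4260 = 6192$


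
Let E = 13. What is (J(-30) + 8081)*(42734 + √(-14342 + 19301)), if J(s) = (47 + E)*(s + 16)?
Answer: 309436894 + 21723*√551 ≈ 3.0995e+8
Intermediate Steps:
J(s) = 960 + 60*s (J(s) = (47 + 13)*(s + 16) = 60*(16 + s) = 960 + 60*s)
(J(-30) + 8081)*(42734 + √(-14342 + 19301)) = ((960 + 60*(-30)) + 8081)*(42734 + √(-14342 + 19301)) = ((960 - 1800) + 8081)*(42734 + √4959) = (-840 + 8081)*(42734 + 3*√551) = 7241*(42734 + 3*√551) = 309436894 + 21723*√551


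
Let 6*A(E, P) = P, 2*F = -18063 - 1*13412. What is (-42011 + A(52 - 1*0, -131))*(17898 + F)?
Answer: -1089743237/12 ≈ -9.0812e+7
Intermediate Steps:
F = -31475/2 (F = (-18063 - 1*13412)/2 = (-18063 - 13412)/2 = (½)*(-31475) = -31475/2 ≈ -15738.)
A(E, P) = P/6
(-42011 + A(52 - 1*0, -131))*(17898 + F) = (-42011 + (⅙)*(-131))*(17898 - 31475/2) = (-42011 - 131/6)*(4321/2) = -252197/6*4321/2 = -1089743237/12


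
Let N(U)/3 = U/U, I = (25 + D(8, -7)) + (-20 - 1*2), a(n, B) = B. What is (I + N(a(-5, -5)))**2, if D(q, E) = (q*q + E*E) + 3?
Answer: 14884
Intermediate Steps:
D(q, E) = 3 + E**2 + q**2 (D(q, E) = (q**2 + E**2) + 3 = (E**2 + q**2) + 3 = 3 + E**2 + q**2)
I = 119 (I = (25 + (3 + (-7)**2 + 8**2)) + (-20 - 1*2) = (25 + (3 + 49 + 64)) + (-20 - 2) = (25 + 116) - 22 = 141 - 22 = 119)
N(U) = 3 (N(U) = 3*(U/U) = 3*1 = 3)
(I + N(a(-5, -5)))**2 = (119 + 3)**2 = 122**2 = 14884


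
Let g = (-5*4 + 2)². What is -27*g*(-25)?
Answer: 218700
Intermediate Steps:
g = 324 (g = (-20 + 2)² = (-18)² = 324)
-27*g*(-25) = -27*324*(-25) = -8748*(-25) = 218700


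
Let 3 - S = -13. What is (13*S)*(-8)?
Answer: -1664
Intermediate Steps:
S = 16 (S = 3 - 1*(-13) = 3 + 13 = 16)
(13*S)*(-8) = (13*16)*(-8) = 208*(-8) = -1664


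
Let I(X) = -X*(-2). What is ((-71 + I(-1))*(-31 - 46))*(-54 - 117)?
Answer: -961191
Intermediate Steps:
I(X) = 2*X
((-71 + I(-1))*(-31 - 46))*(-54 - 117) = ((-71 + 2*(-1))*(-31 - 46))*(-54 - 117) = ((-71 - 2)*(-77))*(-171) = -73*(-77)*(-171) = 5621*(-171) = -961191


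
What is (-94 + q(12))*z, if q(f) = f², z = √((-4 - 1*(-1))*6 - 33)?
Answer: 50*I*√51 ≈ 357.07*I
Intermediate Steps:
z = I*√51 (z = √((-4 + 1)*6 - 33) = √(-3*6 - 33) = √(-18 - 33) = √(-51) = I*√51 ≈ 7.1414*I)
(-94 + q(12))*z = (-94 + 12²)*(I*√51) = (-94 + 144)*(I*√51) = 50*(I*√51) = 50*I*√51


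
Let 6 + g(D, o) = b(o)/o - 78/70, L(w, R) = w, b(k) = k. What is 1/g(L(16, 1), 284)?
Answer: -35/214 ≈ -0.16355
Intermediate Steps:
g(D, o) = -214/35 (g(D, o) = -6 + (o/o - 78/70) = -6 + (1 - 78*1/70) = -6 + (1 - 39/35) = -6 - 4/35 = -214/35)
1/g(L(16, 1), 284) = 1/(-214/35) = -35/214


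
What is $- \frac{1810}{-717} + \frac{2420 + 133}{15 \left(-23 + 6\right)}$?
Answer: $- \frac{456317}{60945} \approx -7.4874$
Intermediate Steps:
$- \frac{1810}{-717} + \frac{2420 + 133}{15 \left(-23 + 6\right)} = \left(-1810\right) \left(- \frac{1}{717}\right) + \frac{2553}{15 \left(-17\right)} = \frac{1810}{717} + \frac{2553}{-255} = \frac{1810}{717} + 2553 \left(- \frac{1}{255}\right) = \frac{1810}{717} - \frac{851}{85} = - \frac{456317}{60945}$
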